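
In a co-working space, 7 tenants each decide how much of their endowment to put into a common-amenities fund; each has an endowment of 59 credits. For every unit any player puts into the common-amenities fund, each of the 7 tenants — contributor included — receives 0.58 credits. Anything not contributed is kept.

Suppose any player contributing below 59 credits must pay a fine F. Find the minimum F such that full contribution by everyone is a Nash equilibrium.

24.78 credits

Given the others contribute fully, the best deviation is to contribute 0 (any partial contribution still incurs the fine and gives up units whose private return 0.58 is below 1).
Deviating from 59 to 0 saves 59 credits but forfeits the deviator's share of the drop in the common-amenities fund: 0.58 × 59 = 34.22.
So the deviation gain is 59 − 34.22 = 24.78, and the fine must be at least 24.78 credits to wipe it out.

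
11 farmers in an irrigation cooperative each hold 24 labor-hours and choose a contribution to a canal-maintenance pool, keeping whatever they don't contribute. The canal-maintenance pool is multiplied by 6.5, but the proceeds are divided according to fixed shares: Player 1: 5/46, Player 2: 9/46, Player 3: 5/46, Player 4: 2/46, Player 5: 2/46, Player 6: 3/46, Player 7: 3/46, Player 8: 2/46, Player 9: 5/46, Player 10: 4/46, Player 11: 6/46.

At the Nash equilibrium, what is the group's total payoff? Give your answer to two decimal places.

396.00 labor-hours

For player j, contributing a unit is worthwhile iff 6.5 × (j's share) ≥ 1, i.e. iff j's share is at least 0.1538.
Player 2 alone (share 9/46) is above the threshold, contributing 24; the remaining 10 contribute 0. Total contributed: 24.
The canal-maintenance pool pays out 6.5 × 24 = 156.00 in total (split across the unequal shares, but the aggregate is all that matters for the group sum).
The 10 free-riders keep 24 each, adding 240. Group total = 240 + 156.00 = 396.00.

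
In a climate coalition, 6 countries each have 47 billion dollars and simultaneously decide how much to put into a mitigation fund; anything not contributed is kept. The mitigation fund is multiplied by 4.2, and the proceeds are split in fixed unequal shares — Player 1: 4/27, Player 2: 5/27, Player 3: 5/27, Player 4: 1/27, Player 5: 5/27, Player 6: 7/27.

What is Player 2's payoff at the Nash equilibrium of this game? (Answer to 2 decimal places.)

83.56 billion dollars

For player j, contributing a unit is worthwhile iff 4.2 × (j's share) ≥ 1, i.e. iff j's share is at least 0.2381.
Player 6 alone (share 7/27) is above the threshold, contributing 47; the remaining 5 contribute 0. Total contributed: 47.
Player 2 keeps 47 and receives 4.2 × 47 × 5/27 = 36.56 from the mitigation fund, for a payoff of 83.56.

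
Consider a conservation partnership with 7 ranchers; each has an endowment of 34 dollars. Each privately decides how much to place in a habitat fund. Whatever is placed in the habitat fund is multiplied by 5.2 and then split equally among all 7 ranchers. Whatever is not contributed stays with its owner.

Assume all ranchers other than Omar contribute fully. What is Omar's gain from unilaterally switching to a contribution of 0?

8.74 dollars

Switching from a contribution of 34 to 0 lets Omar keep an extra 34 dollars, but lowers the habitat fund by 34, which costs Omar their own share of that drop: 5.2/7 × 34 = 25.26.
Net gain = 34 − 25.26 = 8.74. The private return per contributed unit (0.7429) is below 1, so free-riding is indeed the best response regardless of what the others do.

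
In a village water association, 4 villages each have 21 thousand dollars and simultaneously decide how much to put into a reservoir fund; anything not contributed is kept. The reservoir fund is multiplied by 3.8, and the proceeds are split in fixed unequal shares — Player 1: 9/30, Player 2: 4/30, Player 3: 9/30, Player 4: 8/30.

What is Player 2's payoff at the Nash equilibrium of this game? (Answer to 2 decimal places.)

For player j, contributing a unit is worthwhile iff 3.8 × (j's share) ≥ 1, i.e. iff j's share is at least 0.2632.
Player 1, Player 3 and Player 4 are above the threshold, contributing 21 each; the remaining 1 contribute 0. Total contributed: 63.
Player 2 keeps 21 and receives 3.8 × 63 × 4/30 = 31.92 from the reservoir fund, for a payoff of 52.92.

52.92 thousand dollars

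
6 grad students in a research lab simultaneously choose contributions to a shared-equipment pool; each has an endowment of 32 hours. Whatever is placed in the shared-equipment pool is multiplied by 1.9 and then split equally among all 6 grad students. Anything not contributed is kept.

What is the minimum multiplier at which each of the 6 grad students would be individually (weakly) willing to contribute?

6

A contributed unit returns (multiplier)/6 to its contributor.
This reaches 1 exactly when the multiplier is 6.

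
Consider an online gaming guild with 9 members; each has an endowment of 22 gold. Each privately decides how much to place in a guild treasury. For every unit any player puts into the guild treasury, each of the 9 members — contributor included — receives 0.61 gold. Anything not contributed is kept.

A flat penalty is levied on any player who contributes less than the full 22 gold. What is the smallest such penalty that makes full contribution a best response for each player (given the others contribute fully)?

8.58 gold

Given the others contribute fully, the best deviation is to contribute 0 (any partial contribution still incurs the fine and gives up units whose private return 0.61 is below 1).
Deviating from 22 to 0 saves 22 gold but forfeits the deviator's share of the drop in the guild treasury: 0.61 × 22 = 13.42.
So the deviation gain is 22 − 13.42 = 8.58, and the fine must be at least 8.58 gold to wipe it out.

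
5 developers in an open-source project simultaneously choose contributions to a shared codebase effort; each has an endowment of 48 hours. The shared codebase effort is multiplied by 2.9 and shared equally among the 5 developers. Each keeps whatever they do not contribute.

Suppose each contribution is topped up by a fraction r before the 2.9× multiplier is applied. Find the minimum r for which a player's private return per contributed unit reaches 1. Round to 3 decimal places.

0.724

With matching at rate r, one contributed unit becomes (1 + r) in the shared codebase effort and returns 2.9 × (1 + r) / 5 to the contributor.
Setting this equal to 1: 1 + r = 5/2.9 = 1.7241.
So the minimum matching rate is r = 1.7241 − 1 = 0.724.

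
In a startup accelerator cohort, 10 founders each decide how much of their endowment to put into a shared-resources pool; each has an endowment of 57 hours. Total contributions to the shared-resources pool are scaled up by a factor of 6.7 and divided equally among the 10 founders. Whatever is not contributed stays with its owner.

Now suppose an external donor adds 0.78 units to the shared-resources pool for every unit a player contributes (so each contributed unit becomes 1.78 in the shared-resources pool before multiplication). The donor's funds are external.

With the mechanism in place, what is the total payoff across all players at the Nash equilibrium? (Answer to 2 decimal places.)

Under the mechanism each unit contributed yields 6.7 × 1.78 / 10 = 1.1926 back to its contributor per unit of net cost, which exceeds 1, making full contribution the dominant choice for everyone.
At the Nash equilibrium everyone contributes 57. Group total payoff = 6.7 × 1.78 × 570 = 6797.82.

6797.82 hours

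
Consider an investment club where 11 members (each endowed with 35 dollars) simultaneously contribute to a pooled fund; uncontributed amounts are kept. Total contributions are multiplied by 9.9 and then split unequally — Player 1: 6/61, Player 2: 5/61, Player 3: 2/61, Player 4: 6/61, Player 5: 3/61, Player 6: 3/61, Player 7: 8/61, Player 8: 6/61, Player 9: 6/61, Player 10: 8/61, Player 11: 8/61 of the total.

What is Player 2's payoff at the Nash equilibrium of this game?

120.20 dollars

A player with share s gets back 9.9·s per unit contributed, so full contribution is dominant for anyone with s > 1/9.9 = 0.1010 and zero contribution is dominant for anyone below.
The shares above 0.1010 belong to Player 7, Player 10 and Player 11, contributing 35 each; the remaining 8 contribute 0. Total contributed: 105.
Player 2 keeps 35 and receives 9.9 × 105 × 5/61 = 85.20 from the pooled fund, for a payoff of 120.20.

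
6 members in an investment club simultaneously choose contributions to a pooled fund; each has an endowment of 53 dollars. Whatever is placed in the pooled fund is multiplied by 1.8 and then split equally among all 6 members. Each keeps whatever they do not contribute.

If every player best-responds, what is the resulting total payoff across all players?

318.00 dollars

Each contributed unit returns 1.8/6 = 0.3000 to its contributor — below 1 — so contributing 0 is dominant for every player. At the Nash equilibrium everyone keeps their 53, and the group total is 6 × 53 = 318.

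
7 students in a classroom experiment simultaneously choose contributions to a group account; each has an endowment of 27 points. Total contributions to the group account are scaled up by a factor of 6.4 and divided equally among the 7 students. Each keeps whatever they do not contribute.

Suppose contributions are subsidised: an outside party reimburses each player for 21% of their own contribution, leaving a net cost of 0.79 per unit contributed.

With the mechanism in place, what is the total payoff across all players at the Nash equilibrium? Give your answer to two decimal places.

With the mechanism, a contributed unit returns (6.4/7) / 0.79 = 1.1573 per unit of net cost to the contributor — now above 1 — so contributing fully is weakly dominant for every player.
At the Nash equilibrium everyone contributes 27. Group total payoff = 7 × (27 × 0.21 + 6.4 × 27) = 1249.29.

1249.29 points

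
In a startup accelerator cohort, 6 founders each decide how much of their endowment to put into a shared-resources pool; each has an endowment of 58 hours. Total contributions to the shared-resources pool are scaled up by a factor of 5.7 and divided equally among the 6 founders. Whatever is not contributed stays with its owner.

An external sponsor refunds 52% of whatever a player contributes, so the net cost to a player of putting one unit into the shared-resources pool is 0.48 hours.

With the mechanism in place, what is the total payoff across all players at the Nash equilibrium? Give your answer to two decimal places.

Under the mechanism each unit contributed yields (5.7/6) / 0.48 = 1.9792 back to its contributor per unit of net cost, which exceeds 1, making full contribution the dominant choice for everyone.
At the Nash equilibrium everyone contributes 58. Group total payoff = 6 × (58 × 0.52 + 5.7 × 58) = 2164.56.

2164.56 hours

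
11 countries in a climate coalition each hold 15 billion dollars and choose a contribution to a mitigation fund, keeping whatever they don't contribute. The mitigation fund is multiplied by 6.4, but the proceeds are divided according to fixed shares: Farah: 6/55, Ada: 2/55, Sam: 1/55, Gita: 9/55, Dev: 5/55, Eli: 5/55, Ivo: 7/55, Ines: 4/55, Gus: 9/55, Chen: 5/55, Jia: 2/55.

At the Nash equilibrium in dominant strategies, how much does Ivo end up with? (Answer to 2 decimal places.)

39.44 billion dollars

For player j, contributing a unit is worthwhile iff 6.4 × (j's share) ≥ 1, i.e. iff j's share is at least 0.1563.
Gita and Gus clear that bar, contributing 15 each; the remaining 9 contribute 0. Total contributed: 30.
Ivo keeps 15 and receives 6.4 × 30 × 7/55 = 24.44 from the mitigation fund, for a payoff of 39.44.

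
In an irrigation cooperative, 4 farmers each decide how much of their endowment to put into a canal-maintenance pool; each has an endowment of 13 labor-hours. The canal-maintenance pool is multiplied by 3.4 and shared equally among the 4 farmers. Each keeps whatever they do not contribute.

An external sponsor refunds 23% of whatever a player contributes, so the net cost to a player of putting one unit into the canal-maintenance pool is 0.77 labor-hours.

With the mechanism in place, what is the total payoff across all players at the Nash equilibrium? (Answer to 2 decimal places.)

188.76 labor-hours

With the mechanism, a contributed unit returns (3.4/4) / 0.77 = 1.1039 per unit of net cost to the contributor — now above 1 — so contributing fully is weakly dominant for every player.
At the Nash equilibrium everyone contributes 13. Group total payoff = 4 × (13 × 0.23 + 3.4 × 13) = 188.76.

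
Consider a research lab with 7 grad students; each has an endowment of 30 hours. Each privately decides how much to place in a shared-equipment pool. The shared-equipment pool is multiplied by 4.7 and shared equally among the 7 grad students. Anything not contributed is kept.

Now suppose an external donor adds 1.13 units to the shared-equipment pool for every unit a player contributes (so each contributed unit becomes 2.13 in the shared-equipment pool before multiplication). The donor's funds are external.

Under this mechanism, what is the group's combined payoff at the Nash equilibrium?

The effective private return per unit is now 4.7 × 2.13 / 7 = 1.4301 > 1, so every player's dominant strategy flips to full contribution.
At the Nash equilibrium everyone contributes 30. Group total payoff = 4.7 × 2.13 × 210 = 2102.31.

2102.31 hours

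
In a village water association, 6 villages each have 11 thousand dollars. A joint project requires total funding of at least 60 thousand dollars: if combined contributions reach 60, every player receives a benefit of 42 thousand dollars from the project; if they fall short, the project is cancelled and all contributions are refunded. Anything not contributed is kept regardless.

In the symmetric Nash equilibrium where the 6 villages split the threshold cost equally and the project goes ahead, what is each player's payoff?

Equal share of the threshold: 60/6 = 10.
At this profile no one gains by cutting their contribution: any cut drops the total below 60, the project is cancelled, contributions are refunded, and the deviator ends with 11, which is less than 11 − 10 + 42 = 43. Contributing more than 10 just wastes the excess. So contributing exactly 10 is a best response.
Each player's payoff: 11 − 10 + 42 = 43.

43 thousand dollars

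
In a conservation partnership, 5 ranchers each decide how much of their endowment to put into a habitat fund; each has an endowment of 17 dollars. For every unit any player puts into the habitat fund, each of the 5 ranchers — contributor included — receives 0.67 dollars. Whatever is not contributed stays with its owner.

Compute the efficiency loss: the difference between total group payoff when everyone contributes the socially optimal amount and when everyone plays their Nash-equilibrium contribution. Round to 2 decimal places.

The private return per contributed unit is 0.67 < 1, so contributing 0 is dominant for every player. At the Nash equilibrium everyone keeps their 17, and the group total is 5 × 17 = 85.
Each contributed unit returns 3.350 to the group as a whole (0.67 to each of 5 players), which exceeds 1, so the social optimum is full contribution: group total = 3.350 × 85 = 284.75.
Efficiency loss = 284.75 − 85 = 199.75.

199.75 dollars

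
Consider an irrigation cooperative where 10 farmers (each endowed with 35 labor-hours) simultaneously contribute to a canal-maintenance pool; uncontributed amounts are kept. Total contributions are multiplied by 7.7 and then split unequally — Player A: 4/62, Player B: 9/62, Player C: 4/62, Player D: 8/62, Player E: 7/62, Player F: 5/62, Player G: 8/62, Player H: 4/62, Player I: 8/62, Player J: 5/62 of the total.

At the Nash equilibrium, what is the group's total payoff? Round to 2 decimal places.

Each unit j contributes comes back to j as 7.7 × (j's share), so j prefers to contribute only if that share exceeds 1/7.7 = 0.1299; otherwise keeping the unit dominates.
Player B alone (share 9/62) is above the threshold, contributing 35; the remaining 9 contribute 0. Total contributed: 35.
The canal-maintenance pool pays out 7.7 × 35 = 269.50 in total (split across the unequal shares, but the aggregate is all that matters for the group sum).
The 9 free-riders keep 35 each, adding 315. Group total = 315 + 269.50 = 584.50.

584.50 labor-hours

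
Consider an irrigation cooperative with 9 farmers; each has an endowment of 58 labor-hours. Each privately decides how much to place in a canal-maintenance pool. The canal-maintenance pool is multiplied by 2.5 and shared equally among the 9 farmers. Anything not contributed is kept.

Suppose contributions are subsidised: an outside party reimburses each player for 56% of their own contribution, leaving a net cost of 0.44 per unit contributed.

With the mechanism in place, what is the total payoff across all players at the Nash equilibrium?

522.00 labor-hours

Even with the mechanism, each unit contributed returns only (2.5/9) / 0.44 = 0.6313 per unit of net cost, so contributing nothing is still dominant.
Everyone keeps their endowment and the group total is 9 × 58 = 522.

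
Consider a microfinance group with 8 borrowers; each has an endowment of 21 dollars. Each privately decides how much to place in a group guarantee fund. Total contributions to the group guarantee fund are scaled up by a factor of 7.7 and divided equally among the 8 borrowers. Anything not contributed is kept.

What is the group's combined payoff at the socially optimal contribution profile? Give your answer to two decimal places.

1293.60 dollars

Each contributed unit returns 7.700 to the group as a whole (0.9625 to each of 8 players), which exceeds 1, so the social optimum is full contribution: group total = 7.700 × 168 = 1293.60.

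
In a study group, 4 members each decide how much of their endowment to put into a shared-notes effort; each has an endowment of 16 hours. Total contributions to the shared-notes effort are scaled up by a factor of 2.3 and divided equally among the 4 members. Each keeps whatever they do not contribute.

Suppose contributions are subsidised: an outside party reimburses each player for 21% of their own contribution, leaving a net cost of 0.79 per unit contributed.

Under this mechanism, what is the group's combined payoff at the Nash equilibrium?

The effective private return is (2.3/4) / 0.79 = 0.7278, which is still under 1, so the mechanism doesn't change anyone's dominant strategy: zero contribution.
Everyone keeps their endowment and the group total is 4 × 16 = 64.

64.00 hours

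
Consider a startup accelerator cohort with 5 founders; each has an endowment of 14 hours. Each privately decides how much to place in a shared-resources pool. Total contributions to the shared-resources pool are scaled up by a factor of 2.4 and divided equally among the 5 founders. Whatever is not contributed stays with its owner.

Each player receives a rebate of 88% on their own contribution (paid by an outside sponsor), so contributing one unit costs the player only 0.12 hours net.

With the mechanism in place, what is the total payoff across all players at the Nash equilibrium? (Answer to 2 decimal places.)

229.60 hours

Under the mechanism each unit contributed yields (2.4/5) / 0.12 = 4.0000 back to its contributor per unit of net cost, which exceeds 1, making full contribution the dominant choice for everyone.
So the Nash equilibrium is full contribution by all 5; the group earns 5 × (14 × 0.88 + 2.4 × 14) = 229.60.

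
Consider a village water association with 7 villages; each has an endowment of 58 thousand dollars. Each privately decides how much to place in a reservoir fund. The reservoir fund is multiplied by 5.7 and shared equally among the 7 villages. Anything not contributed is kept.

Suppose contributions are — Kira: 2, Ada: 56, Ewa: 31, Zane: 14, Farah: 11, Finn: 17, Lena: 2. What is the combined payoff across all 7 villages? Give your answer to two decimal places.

1031.10 thousand dollars

Total contributed: 2 + 56 + 31 + 14 + 11 + 17 + 2 = 133; total kept: 7 × 58 − 133 = 273.
The reservoir fund pays out 5.7 × 133 = 758.10 in aggregate.
Group total = 273 + 758.10 = 1031.10.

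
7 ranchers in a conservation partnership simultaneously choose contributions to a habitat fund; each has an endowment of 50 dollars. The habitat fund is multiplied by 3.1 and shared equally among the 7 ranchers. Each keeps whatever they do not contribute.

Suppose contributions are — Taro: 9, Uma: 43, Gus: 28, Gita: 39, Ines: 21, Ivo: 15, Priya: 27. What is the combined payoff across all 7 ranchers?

732.20 dollars

Total contributed: 9 + 43 + 28 + 39 + 21 + 15 + 27 = 182; total kept: 7 × 50 − 182 = 168.
The habitat fund pays out 3.1 × 182 = 564.20 in aggregate.
Group total = 168 + 564.20 = 732.20.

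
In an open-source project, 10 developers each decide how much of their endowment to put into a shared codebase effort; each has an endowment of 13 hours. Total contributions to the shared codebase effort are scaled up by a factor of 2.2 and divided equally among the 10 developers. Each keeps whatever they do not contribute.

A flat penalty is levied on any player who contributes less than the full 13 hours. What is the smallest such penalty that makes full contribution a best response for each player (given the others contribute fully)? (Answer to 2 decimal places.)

Given the others contribute fully, the best deviation is to contribute 0 (any partial contribution still incurs the fine and gives up units whose private return 0.2200 is below 1).
Deviating from 13 to 0 saves 13 hours but forfeits the deviator's share of the drop in the shared codebase effort: 2.2/10 × 13 = 2.86.
So the deviation gain is 13 − 2.86 = 10.14, and the fine must be at least 10.14 hours to wipe it out.

10.14 hours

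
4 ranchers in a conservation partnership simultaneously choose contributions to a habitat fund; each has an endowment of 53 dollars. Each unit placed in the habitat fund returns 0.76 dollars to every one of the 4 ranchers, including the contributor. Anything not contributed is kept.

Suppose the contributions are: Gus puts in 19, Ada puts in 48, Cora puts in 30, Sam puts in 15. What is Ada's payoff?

90.12 dollars

Total contributed: 19 + 48 + 30 + 15 = 112.
Each receives 0.76 × 112 = 85.12 from the habitat fund.
Ada keeps 53 − 48 = 5, so Ada's payoff is 5 + 85.12 = 90.12.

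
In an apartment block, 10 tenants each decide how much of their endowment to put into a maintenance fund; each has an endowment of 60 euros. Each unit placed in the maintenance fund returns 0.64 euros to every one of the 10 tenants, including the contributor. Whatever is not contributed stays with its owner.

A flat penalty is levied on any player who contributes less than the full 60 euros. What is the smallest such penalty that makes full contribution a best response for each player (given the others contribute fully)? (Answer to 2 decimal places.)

Given the others contribute fully, the best deviation is to contribute 0 (any partial contribution still incurs the fine and gives up units whose private return 0.64 is below 1).
Deviating from 60 to 0 saves 60 euros but forfeits the deviator's share of the drop in the maintenance fund: 0.64 × 60 = 38.40.
So the deviation gain is 60 − 38.40 = 21.60, and the fine must be at least 21.60 euros to wipe it out.

21.60 euros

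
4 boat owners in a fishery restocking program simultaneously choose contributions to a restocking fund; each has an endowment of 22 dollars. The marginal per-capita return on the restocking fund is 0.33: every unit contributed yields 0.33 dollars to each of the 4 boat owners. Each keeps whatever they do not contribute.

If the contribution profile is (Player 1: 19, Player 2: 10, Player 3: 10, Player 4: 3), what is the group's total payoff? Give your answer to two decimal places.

Total contributed: 19 + 10 + 10 + 3 = 42; total kept: 4 × 22 − 42 = 46.
The restocking fund pays out 0.33 × 4 × 42 = 55.44 in aggregate.
Group total = 46 + 55.44 = 101.44.

101.44 dollars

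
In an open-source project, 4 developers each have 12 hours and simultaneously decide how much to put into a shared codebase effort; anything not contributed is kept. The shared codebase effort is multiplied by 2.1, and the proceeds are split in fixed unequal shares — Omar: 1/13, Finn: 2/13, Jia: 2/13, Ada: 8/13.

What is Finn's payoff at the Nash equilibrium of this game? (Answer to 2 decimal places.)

Each unit j contributes comes back to j as 2.1 × (j's share), so j prefers to contribute only if that share exceeds 1/2.1 = 0.4762; otherwise keeping the unit dominates.
Ada alone (share 8/13) is above the threshold, contributing 12; the remaining 3 contribute 0. Total contributed: 12.
Finn keeps 12 and receives 2.1 × 12 × 2/13 = 3.88 from the shared codebase effort, for a payoff of 15.88.

15.88 hours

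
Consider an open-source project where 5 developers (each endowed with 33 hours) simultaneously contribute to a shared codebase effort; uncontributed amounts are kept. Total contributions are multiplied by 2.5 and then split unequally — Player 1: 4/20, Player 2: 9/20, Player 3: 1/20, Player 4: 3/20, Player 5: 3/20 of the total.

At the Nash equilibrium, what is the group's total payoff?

Each unit j contributes comes back to j as 2.5 × (j's share), so j prefers to contribute only if that share exceeds 1/2.5 = 0.4000; otherwise keeping the unit dominates.
The only share above 0.4000 is Player 2's 9/20, contributing 33; the remaining 4 contribute 0. Total contributed: 33.
The shared codebase effort pays out 2.5 × 33 = 82.50 in total (split across the unequal shares, but the aggregate is all that matters for the group sum).
The 4 free-riders keep 33 each, adding 132. Group total = 132 + 82.50 = 214.50.

214.50 hours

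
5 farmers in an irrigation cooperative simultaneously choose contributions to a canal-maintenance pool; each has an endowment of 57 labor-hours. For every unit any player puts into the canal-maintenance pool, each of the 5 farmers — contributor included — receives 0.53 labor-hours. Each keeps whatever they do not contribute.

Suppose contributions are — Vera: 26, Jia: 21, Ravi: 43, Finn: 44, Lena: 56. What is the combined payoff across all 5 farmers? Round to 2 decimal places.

Total contributed: 26 + 21 + 43 + 44 + 56 = 190; total kept: 5 × 57 − 190 = 95.
The canal-maintenance pool pays out 0.53 × 5 × 190 = 503.50 in aggregate.
Group total = 95 + 503.50 = 598.50.

598.50 labor-hours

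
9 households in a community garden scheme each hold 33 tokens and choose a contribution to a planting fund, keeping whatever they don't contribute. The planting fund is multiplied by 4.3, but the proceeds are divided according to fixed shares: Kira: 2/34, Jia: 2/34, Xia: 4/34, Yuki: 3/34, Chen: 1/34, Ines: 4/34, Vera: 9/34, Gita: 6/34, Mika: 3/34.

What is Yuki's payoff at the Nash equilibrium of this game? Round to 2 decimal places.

For player j, contributing a unit is worthwhile iff 4.3 × (j's share) ≥ 1, i.e. iff j's share is at least 0.2326.
Only Vera (9/34) clears that bar, contributing 33; the remaining 8 contribute 0. Total contributed: 33.
Yuki keeps 33 and receives 4.3 × 33 × 3/34 = 12.52 from the planting fund, for a payoff of 45.52.

45.52 tokens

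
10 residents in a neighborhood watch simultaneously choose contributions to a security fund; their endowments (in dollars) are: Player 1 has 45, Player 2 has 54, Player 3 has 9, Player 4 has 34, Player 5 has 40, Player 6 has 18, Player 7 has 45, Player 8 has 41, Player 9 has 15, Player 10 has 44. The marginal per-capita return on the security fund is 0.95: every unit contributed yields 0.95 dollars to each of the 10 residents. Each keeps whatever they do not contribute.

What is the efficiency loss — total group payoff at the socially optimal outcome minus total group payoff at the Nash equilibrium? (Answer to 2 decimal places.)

2932.50 dollars

The private return per contributed unit is 0.95 < 1 for everyone, so the Nash equilibrium is zero contribution and the group total is Σ E_j = 45 + 54 + 9 + 34 + 40 + 18 + 45 + 41 + 15 + 44 = 345.
Each contributed unit returns 9.500 to the group, so the social optimum is full contribution by everyone: group total = 9.500 × 345 = 3277.50.
Efficiency loss = (9.500 − 1) × 345 = 2932.50.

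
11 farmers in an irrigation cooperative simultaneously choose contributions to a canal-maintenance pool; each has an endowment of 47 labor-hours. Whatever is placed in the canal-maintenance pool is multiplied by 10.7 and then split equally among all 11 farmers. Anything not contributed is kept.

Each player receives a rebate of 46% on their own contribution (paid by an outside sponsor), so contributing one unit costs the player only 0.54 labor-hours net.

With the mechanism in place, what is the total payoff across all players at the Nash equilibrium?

The effective private return per unit is now (10.7/11) / 0.54 = 1.8013 > 1, so every player's dominant strategy flips to full contribution.
So the Nash equilibrium is full contribution by all 11; the group earns 11 × (47 × 0.46 + 10.7 × 47) = 5769.72.

5769.72 labor-hours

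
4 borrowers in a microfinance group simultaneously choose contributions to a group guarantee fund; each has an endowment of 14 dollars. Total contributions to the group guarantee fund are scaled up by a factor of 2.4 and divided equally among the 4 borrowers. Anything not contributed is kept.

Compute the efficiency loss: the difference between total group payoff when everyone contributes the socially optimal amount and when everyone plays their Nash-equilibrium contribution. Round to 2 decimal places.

Each contributed unit returns 2.4/4 = 0.6000 to its contributor — below 1 — so contributing 0 is dominant for every player. At the Nash equilibrium everyone keeps their 14, and the group total is 4 × 14 = 56.
Each contributed unit returns 2.400 to the group as a whole (0.6000 to each of 4 players), which exceeds 1, so the social optimum is full contribution: group total = 2.400 × 56 = 134.40.
Efficiency loss = 134.40 − 56 = 78.40.

78.40 dollars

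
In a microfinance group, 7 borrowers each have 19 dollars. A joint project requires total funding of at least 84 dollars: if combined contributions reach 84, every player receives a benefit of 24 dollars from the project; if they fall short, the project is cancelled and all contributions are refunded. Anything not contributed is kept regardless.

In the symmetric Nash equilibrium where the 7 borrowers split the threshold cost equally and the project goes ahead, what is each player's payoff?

Equal share of the threshold: 84/7 = 12.
At this profile no one gains by cutting their contribution: any cut drops the total below 84, the project is cancelled, contributions are refunded, and the deviator ends with 19, which is less than 19 − 12 + 24 = 31. Contributing more than 12 just wastes the excess. So contributing exactly 12 is a best response.
Each player's payoff: 19 − 12 + 24 = 31.

31 dollars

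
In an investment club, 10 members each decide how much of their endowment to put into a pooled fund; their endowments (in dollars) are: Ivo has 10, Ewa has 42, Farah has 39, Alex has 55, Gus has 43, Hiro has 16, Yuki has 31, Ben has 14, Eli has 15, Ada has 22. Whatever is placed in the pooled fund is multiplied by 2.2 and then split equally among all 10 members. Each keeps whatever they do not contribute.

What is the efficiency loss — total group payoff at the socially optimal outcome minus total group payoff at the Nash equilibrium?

344.40 dollars

The private return per contributed unit is 2.2/10 = 0.2200 < 1 for every player regardless of endowment, so the Nash equilibrium is zero contribution and the group total is Σ E_j = 10 + 42 + 39 + 55 + 43 + 16 + 31 + 14 + 15 + 22 = 287.
Each contributed unit returns 2.200 to the group, so the social optimum is full contribution by everyone: group total = 2.200 × 287 = 631.40.
Efficiency loss = (2.200 − 1) × 287 = 344.40.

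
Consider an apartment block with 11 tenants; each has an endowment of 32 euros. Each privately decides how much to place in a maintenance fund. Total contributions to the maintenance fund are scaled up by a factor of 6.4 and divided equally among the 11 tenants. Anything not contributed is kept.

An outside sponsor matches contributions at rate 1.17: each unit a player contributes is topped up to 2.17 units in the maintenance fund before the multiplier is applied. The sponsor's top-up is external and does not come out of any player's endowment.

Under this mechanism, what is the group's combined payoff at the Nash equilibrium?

Under the mechanism each unit contributed yields 6.4 × 2.17 / 11 = 1.2625 back to its contributor per unit of net cost, which exceeds 1, making full contribution the dominant choice for everyone.
So the Nash equilibrium is full contribution by all 11; the group earns 6.4 × 2.17 × 352 = 4888.58.

4888.58 euros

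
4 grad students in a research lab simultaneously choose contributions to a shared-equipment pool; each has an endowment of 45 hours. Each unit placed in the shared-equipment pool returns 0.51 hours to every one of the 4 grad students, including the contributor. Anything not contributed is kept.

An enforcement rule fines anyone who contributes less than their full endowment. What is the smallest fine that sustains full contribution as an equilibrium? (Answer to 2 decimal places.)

Given the others contribute fully, the best deviation is to contribute 0 (any partial contribution still incurs the fine and gives up units whose private return 0.51 is below 1).
Deviating from 45 to 0 saves 45 hours but forfeits the deviator's share of the drop in the shared-equipment pool: 0.51 × 45 = 22.95.
So the deviation gain is 45 − 22.95 = 22.05, and the fine must be at least 22.05 hours to wipe it out.

22.05 hours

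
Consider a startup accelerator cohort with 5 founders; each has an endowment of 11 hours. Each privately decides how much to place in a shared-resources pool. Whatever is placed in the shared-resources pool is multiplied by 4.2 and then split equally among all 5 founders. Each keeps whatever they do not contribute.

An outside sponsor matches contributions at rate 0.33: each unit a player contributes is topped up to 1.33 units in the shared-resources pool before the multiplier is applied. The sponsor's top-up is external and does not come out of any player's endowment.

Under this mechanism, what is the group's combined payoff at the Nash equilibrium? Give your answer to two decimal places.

Under the mechanism each unit contributed yields 4.2 × 1.33 / 5 = 1.1172 back to its contributor per unit of net cost, which exceeds 1, making full contribution the dominant choice for everyone.
At the Nash equilibrium everyone contributes 11. Group total payoff = 4.2 × 1.33 × 55 = 307.23.

307.23 hours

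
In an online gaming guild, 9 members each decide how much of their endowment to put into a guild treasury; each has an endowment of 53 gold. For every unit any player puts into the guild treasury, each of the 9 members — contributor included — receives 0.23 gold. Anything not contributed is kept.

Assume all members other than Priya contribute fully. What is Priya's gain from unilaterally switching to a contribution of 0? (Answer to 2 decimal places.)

Switching from a contribution of 53 to 0 lets Priya keep an extra 53 gold, but lowers the guild treasury by 53, which costs Priya their own share of that drop: 0.23 × 53 = 12.19.
Net gain = 53 − 12.19 = 40.81. The private return per contributed unit (0.23) is below 1, so free-riding is indeed the best response regardless of what the others do.

40.81 gold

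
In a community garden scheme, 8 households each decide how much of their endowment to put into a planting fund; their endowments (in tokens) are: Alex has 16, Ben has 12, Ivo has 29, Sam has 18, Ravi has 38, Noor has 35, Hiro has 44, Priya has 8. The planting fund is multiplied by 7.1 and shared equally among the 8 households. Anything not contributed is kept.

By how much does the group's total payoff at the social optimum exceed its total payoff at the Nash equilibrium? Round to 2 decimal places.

The private return per contributed unit is 7.1/8 = 0.8875 < 1 for every player regardless of endowment, so the Nash equilibrium is zero contribution and the group total is Σ E_j = 16 + 12 + 29 + 18 + 38 + 35 + 44 + 8 = 200.
Each contributed unit returns 7.100 to the group, so the social optimum is full contribution by everyone: group total = 7.100 × 200 = 1420.00.
Efficiency loss = (7.100 − 1) × 200 = 1220.00.

1220.00 tokens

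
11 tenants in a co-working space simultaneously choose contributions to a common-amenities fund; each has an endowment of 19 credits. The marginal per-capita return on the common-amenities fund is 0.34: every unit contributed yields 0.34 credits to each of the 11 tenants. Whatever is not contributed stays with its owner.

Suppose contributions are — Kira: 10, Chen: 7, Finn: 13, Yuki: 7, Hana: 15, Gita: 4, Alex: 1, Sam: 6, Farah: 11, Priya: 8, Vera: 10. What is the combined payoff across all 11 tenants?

Total contributed: 10 + 7 + 13 + 7 + 15 + 4 + 1 + 6 + 11 + 8 + 10 = 92; total kept: 11 × 19 − 92 = 117.
The common-amenities fund pays out 0.34 × 11 × 92 = 344.08 in aggregate.
Group total = 117 + 344.08 = 461.08.

461.08 credits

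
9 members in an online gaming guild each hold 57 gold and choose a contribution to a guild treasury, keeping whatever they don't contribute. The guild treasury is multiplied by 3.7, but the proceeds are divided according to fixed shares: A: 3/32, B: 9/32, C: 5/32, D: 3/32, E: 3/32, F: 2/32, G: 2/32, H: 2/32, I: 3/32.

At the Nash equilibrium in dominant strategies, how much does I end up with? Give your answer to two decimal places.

A player with share s gets back 3.7·s per unit contributed, so full contribution is dominant for anyone with s > 1/3.7 = 0.2703 and zero contribution is dominant for anyone below.
The only share above 0.2703 is B's 9/32, contributing 57; the remaining 8 contribute 0. Total contributed: 57.
I keeps 57 and receives 3.7 × 57 × 3/32 = 19.77 from the guild treasury, for a payoff of 76.77.

76.77 gold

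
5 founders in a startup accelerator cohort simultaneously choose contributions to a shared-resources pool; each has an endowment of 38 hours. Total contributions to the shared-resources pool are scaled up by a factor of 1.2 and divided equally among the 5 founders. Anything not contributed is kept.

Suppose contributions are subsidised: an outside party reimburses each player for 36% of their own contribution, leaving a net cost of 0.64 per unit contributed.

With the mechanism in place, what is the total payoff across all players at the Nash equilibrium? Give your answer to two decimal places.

The effective private return is (1.2/5) / 0.64 = 0.3750, which is still under 1, so the mechanism doesn't change anyone's dominant strategy: zero contribution.
Everyone keeps their endowment and the group total is 5 × 38 = 190.

190.00 hours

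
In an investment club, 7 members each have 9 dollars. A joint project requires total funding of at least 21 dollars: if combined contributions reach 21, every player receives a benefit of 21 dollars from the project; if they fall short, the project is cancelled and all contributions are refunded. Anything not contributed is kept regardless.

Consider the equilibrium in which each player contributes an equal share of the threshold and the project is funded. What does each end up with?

Equal share of the threshold: 21/7 = 3.
At this profile no one gains by cutting their contribution: any cut drops the total below 21, the project is cancelled, contributions are refunded, and the deviator ends with 9, which is less than 9 − 3 + 21 = 27. Contributing more than 3 just wastes the excess. So contributing exactly 3 is a best response.
Each player's payoff: 9 − 3 + 21 = 27.

27 dollars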